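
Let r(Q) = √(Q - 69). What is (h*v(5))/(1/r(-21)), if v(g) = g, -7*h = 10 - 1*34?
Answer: 360*I*√10/7 ≈ 162.63*I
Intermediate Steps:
r(Q) = √(-69 + Q)
h = 24/7 (h = -(10 - 1*34)/7 = -(10 - 34)/7 = -⅐*(-24) = 24/7 ≈ 3.4286)
(h*v(5))/(1/r(-21)) = ((24/7)*5)/(1/(√(-69 - 21))) = 120/(7*(1/(√(-90)))) = 120/(7*(1/(3*I*√10))) = 120/(7*((-I*√10/30))) = 120*(3*I*√10)/7 = 360*I*√10/7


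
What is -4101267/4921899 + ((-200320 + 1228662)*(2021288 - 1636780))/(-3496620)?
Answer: -162180115555542517/1434167540115 ≈ -1.1308e+5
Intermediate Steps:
-4101267/4921899 + ((-200320 + 1228662)*(2021288 - 1636780))/(-3496620) = -4101267*1/4921899 + (1028342*384508)*(-1/3496620) = -1367089/1640633 + 395405725736*(-1/3496620) = -1367089/1640633 - 98851431434/874155 = -162180115555542517/1434167540115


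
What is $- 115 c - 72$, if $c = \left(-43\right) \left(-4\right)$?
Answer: $-19852$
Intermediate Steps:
$c = 172$
$- 115 c - 72 = \left(-115\right) 172 - 72 = -19780 - 72 = -19852$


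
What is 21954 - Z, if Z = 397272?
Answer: -375318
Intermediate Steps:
21954 - Z = 21954 - 1*397272 = 21954 - 397272 = -375318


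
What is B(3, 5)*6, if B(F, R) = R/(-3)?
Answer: -10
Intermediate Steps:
B(F, R) = -R/3 (B(F, R) = R*(-1/3) = -R/3)
B(3, 5)*6 = -1/3*5*6 = -5/3*6 = -10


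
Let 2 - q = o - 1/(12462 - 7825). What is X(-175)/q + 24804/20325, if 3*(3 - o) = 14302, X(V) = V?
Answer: 531712095513/449212757150 ≈ 1.1837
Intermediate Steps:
o = -14293/3 (o = 3 - 1/3*14302 = 3 - 14302/3 = -14293/3 ≈ -4764.3)
q = 66304466/13911 (q = 2 - (-14293/3 - 1/(12462 - 7825)) = 2 - (-14293/3 - 1/4637) = 2 - 1*(-66276644/13911) = 2 + 66276644/13911 = 66304466/13911 ≈ 4766.3)
X(-175)/q + 24804/20325 = -175/66304466/13911 + 24804/20325 = -175*13911/66304466 + 24804*(1/20325) = -2434425/66304466 + 8268/6775 = 531712095513/449212757150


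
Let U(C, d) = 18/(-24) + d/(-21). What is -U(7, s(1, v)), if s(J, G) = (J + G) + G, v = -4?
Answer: 5/12 ≈ 0.41667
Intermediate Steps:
s(J, G) = J + 2*G (s(J, G) = (G + J) + G = J + 2*G)
U(C, d) = -3/4 - d/21 (U(C, d) = 18*(-1/24) + d*(-1/21) = -3/4 - d/21)
-U(7, s(1, v)) = -(-3/4 - (1 + 2*(-4))/21) = -(-3/4 - (1 - 8)/21) = -(-3/4 - 1/21*(-7)) = -(-3/4 + 1/3) = -1*(-5/12) = 5/12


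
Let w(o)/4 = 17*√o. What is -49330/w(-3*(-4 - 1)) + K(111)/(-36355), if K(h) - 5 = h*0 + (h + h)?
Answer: -227/36355 - 4933*√15/102 ≈ -187.31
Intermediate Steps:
w(o) = 68*√o (w(o) = 4*(17*√o) = 68*√o)
K(h) = 5 + 2*h (K(h) = 5 + (h*0 + (h + h)) = 5 + (0 + 2*h) = 5 + 2*h)
-49330/w(-3*(-4 - 1)) + K(111)/(-36355) = -49330*√15/1020 + (5 + 2*111)/(-36355) = -49330*√15/1020 + (5 + 222)*(-1/36355) = -49330*√15/1020 + 227*(-1/36355) = -4933*√15/102 - 227/36355 = -227/36355 - 4933*√15/102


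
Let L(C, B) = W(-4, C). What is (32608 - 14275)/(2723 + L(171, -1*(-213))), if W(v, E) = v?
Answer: 18333/2719 ≈ 6.7426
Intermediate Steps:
L(C, B) = -4
(32608 - 14275)/(2723 + L(171, -1*(-213))) = (32608 - 14275)/(2723 - 4) = 18333/2719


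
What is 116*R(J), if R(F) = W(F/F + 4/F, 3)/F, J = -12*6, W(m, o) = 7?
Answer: -203/18 ≈ -11.278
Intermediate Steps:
J = -72
R(F) = 7/F
116*R(J) = 116*(7/(-72)) = 116*(7*(-1/72)) = 116*(-7/72) = -203/18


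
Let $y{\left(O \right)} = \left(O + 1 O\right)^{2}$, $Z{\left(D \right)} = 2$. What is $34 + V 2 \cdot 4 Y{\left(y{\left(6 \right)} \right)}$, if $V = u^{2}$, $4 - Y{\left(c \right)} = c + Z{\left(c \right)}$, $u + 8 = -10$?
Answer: $-368030$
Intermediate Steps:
$u = -18$ ($u = -8 - 10 = -18$)
$y{\left(O \right)} = 4 O^{2}$ ($y{\left(O \right)} = \left(O + O\right)^{2} = \left(2 O\right)^{2} = 4 O^{2}$)
$Y{\left(c \right)} = 2 - c$ ($Y{\left(c \right)} = 4 - \left(c + 2\right) = 4 - \left(2 + c\right) = 2 - c$)
$V = 324$ ($V = \left(-18\right)^{2} = 324$)
$34 + V 2 \cdot 4 Y{\left(y{\left(6 \right)} \right)} = 34 + 324 \cdot 2 \cdot 4 \left(2 - 4 \cdot 6^{2}\right) = 34 + 324 \cdot 8 \left(2 - 4 \cdot 36\right) = 34 + 324 \cdot 8 \left(2 - 144\right) = 34 + 324 \cdot 8 \left(-142\right) = 34 + 324 \left(-1136\right) = 34 - 368064 = -368030$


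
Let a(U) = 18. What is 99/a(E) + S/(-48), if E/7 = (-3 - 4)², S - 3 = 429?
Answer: -7/2 ≈ -3.5000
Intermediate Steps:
S = 432 (S = 3 + 429 = 432)
E = 343 (E = 7*(-3 - 4)² = 7*(-7)² = 7*49 = 343)
99/a(E) + S/(-48) = 99/18 + 432/(-48) = 99*(1/18) + 432*(-1/48) = 11/2 - 9 = -7/2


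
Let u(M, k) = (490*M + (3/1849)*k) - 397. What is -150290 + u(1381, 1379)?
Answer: 972583684/1849 ≈ 5.2601e+5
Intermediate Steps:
u(M, k) = -397 + 490*M + 3*k/1849 (u(M, k) = (490*M + (3*(1/1849))*k) - 397 = (490*M + 3*k/1849) - 397 = -397 + 490*M + 3*k/1849)
-150290 + u(1381, 1379) = -150290 + (-397 + 490*1381 + (3/1849)*1379) = -150290 + (-397 + 676690 + 4137/1849) = -150290 + 1250469894/1849 = 972583684/1849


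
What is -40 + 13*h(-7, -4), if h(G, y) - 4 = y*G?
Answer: 376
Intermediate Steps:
h(G, y) = 4 + G*y (h(G, y) = 4 + y*G = 4 + G*y)
-40 + 13*h(-7, -4) = -40 + 13*(4 - 7*(-4)) = -40 + 13*(4 + 28) = -40 + 13*32 = -40 + 416 = 376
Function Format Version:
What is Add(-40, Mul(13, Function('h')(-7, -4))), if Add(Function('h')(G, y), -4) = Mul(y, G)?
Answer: 376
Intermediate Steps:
Function('h')(G, y) = Add(4, Mul(G, y)) (Function('h')(G, y) = Add(4, Mul(y, G)) = Add(4, Mul(G, y)))
Add(-40, Mul(13, Function('h')(-7, -4))) = Add(-40, Mul(13, Add(4, Mul(-7, -4)))) = Add(-40, Mul(13, Add(4, 28))) = Add(-40, Mul(13, 32)) = Add(-40, 416) = 376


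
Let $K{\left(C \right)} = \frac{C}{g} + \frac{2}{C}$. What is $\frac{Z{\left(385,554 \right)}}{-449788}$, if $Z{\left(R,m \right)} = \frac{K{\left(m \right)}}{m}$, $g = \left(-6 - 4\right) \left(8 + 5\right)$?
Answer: $\frac{9583}{560816481095} \approx 1.7088 \cdot 10^{-8}$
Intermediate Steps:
$g = -130$ ($g = \left(-10\right) 13 = -130$)
$K{\left(C \right)} = \frac{2}{C} - \frac{C}{130}$ ($K{\left(C \right)} = \frac{C}{-130} + \frac{2}{C} = C \left(- \frac{1}{130}\right) + \frac{2}{C} = - \frac{C}{130} + \frac{2}{C} = \frac{2}{C} - \frac{C}{130}$)
$Z{\left(R,m \right)} = \frac{\frac{2}{m} - \frac{m}{130}}{m}$
$\frac{Z{\left(385,554 \right)}}{-449788} = \frac{- \frac{1}{130} + \frac{2}{306916}}{-449788} = \left(- \frac{1}{130} + 2 \cdot \frac{1}{306916}\right) \left(- \frac{1}{449788}\right) = \left(- \frac{1}{130} + \frac{1}{153458}\right) \left(- \frac{1}{449788}\right) = \left(- \frac{38332}{4987385}\right) \left(- \frac{1}{449788}\right) = \frac{9583}{560816481095}$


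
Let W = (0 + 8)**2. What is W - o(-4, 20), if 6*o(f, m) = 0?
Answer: 64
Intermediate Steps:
o(f, m) = 0 (o(f, m) = (1/6)*0 = 0)
W = 64 (W = 8**2 = 64)
W - o(-4, 20) = 64 - 1*0 = 64 + 0 = 64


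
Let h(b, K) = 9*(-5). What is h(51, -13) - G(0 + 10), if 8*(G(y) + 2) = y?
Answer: -177/4 ≈ -44.250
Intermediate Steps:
G(y) = -2 + y/8
h(b, K) = -45
h(51, -13) - G(0 + 10) = -45 - (-2 + (0 + 10)/8) = -45 - (-2 + (1/8)*10) = -45 - (-2 + 5/4) = -45 - 1*(-3/4) = -45 + 3/4 = -177/4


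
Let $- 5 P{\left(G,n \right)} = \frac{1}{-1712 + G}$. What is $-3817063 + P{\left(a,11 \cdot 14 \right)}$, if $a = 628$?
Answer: $- \frac{20688481459}{5420} \approx -3.8171 \cdot 10^{6}$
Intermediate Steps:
$P{\left(G,n \right)} = - \frac{1}{5 \left(-1712 + G\right)}$
$-3817063 + P{\left(a,11 \cdot 14 \right)} = -3817063 - \frac{1}{-8560 + 5 \cdot 628} = -3817063 - \frac{1}{-8560 + 3140} = -3817063 - \frac{1}{-5420} = -3817063 - - \frac{1}{5420} = -3817063 + \frac{1}{5420} = - \frac{20688481459}{5420}$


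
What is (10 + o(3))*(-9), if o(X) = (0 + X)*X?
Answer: -171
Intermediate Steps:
o(X) = X² (o(X) = X*X = X²)
(10 + o(3))*(-9) = (10 + 3²)*(-9) = (10 + 9)*(-9) = 19*(-9) = -171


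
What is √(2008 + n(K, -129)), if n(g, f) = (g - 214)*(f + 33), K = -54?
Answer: 2*√6934 ≈ 166.54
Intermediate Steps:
n(g, f) = (-214 + g)*(33 + f)
√(2008 + n(K, -129)) = √(2008 + (-7062 - 214*(-129) + 33*(-54) - 129*(-54))) = √(2008 + (-7062 + 27606 - 1782 + 6966)) = √(2008 + 25728) = √27736 = 2*√6934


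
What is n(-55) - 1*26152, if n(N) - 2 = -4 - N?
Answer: -26099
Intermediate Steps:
n(N) = -2 - N (n(N) = 2 + (-4 - N) = -2 - N)
n(-55) - 1*26152 = (-2 - 1*(-55)) - 1*26152 = (-2 + 55) - 26152 = 53 - 26152 = -26099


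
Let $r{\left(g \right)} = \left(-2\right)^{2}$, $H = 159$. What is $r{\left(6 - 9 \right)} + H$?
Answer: $163$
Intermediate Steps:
$r{\left(g \right)} = 4$
$r{\left(6 - 9 \right)} + H = 4 + 159 = 163$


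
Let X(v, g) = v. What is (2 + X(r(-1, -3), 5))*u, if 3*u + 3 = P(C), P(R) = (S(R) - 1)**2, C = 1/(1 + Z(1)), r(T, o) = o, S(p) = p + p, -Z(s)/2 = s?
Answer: -2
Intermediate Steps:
Z(s) = -2*s
S(p) = 2*p
C = -1 (C = 1/(1 - 2*1) = 1/(1 - 2) = 1/(-1) = -1)
P(R) = (-1 + 2*R)**2 (P(R) = (2*R - 1)**2 = (-1 + 2*R)**2)
u = 2 (u = -1 + (-1 + 2*(-1))**2/3 = -1 + (-1 - 2)**2/3 = -1 + (1/3)*(-3)**2 = -1 + (1/3)*9 = -1 + 3 = 2)
(2 + X(r(-1, -3), 5))*u = (2 - 3)*2 = -1*2 = -2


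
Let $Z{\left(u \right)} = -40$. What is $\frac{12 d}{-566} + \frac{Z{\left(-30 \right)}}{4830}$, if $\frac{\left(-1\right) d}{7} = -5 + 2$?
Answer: $- \frac{61990}{136689} \approx -0.45351$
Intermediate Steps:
$d = 21$ ($d = - 7 \left(-5 + 2\right) = \left(-7\right) \left(-3\right) = 21$)
$\frac{12 d}{-566} + \frac{Z{\left(-30 \right)}}{4830} = \frac{12 \cdot 21}{-566} - \frac{40}{4830} = 252 \left(- \frac{1}{566}\right) - \frac{4}{483} = - \frac{126}{283} - \frac{4}{483} = - \frac{61990}{136689}$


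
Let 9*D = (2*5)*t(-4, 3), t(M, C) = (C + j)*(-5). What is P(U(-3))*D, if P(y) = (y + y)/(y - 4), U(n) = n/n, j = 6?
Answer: 100/3 ≈ 33.333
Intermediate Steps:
U(n) = 1
t(M, C) = -30 - 5*C (t(M, C) = (C + 6)*(-5) = (6 + C)*(-5) = -30 - 5*C)
P(y) = 2*y/(-4 + y) (P(y) = (2*y)/(-4 + y) = 2*y/(-4 + y))
D = -50 (D = ((2*5)*(-30 - 5*3))/9 = (10*(-30 - 15))/9 = (10*(-45))/9 = (⅑)*(-450) = -50)
P(U(-3))*D = (2*1/(-4 + 1))*(-50) = (2*1/(-3))*(-50) = (2*1*(-⅓))*(-50) = -⅔*(-50) = 100/3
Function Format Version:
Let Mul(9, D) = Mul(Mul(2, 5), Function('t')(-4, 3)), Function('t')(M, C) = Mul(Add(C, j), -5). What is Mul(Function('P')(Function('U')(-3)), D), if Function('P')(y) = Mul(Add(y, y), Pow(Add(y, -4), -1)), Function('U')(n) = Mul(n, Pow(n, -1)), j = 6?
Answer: Rational(100, 3) ≈ 33.333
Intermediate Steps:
Function('U')(n) = 1
Function('t')(M, C) = Add(-30, Mul(-5, C)) (Function('t')(M, C) = Mul(Add(C, 6), -5) = Mul(Add(6, C), -5) = Add(-30, Mul(-5, C)))
Function('P')(y) = Mul(2, y, Pow(Add(-4, y), -1)) (Function('P')(y) = Mul(Mul(2, y), Pow(Add(-4, y), -1)) = Mul(2, y, Pow(Add(-4, y), -1)))
D = -50 (D = Mul(Rational(1, 9), Mul(Mul(2, 5), Add(-30, Mul(-5, 3)))) = Mul(Rational(1, 9), Mul(10, Add(-30, -15))) = Mul(Rational(1, 9), Mul(10, -45)) = Mul(Rational(1, 9), -450) = -50)
Mul(Function('P')(Function('U')(-3)), D) = Mul(Mul(2, 1, Pow(Add(-4, 1), -1)), -50) = Mul(Mul(2, 1, Pow(-3, -1)), -50) = Mul(Mul(2, 1, Rational(-1, 3)), -50) = Mul(Rational(-2, 3), -50) = Rational(100, 3)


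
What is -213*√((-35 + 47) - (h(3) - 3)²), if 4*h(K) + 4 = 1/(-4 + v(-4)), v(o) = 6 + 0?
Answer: -213*I*√193/8 ≈ -369.89*I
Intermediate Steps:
v(o) = 6
h(K) = -7/8 (h(K) = -1 + 1/(4*(-4 + 6)) = -1 + (¼)/2 = -1 + (¼)*(½) = -1 + ⅛ = -7/8)
-213*√((-35 + 47) - (h(3) - 3)²) = -213*√((-35 + 47) - (-7/8 - 3)²) = -213*√(12 - (-31/8)²) = -213*√(12 - 1*961/64) = -213*√(12 - 961/64) = -213*I*√193/8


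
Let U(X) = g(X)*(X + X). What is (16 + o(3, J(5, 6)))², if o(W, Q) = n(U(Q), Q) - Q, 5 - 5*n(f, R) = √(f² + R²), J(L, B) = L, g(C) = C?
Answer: (12 - √101)² ≈ 3.8030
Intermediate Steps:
U(X) = 2*X² (U(X) = X*(X + X) = X*(2*X) = 2*X²)
n(f, R) = 1 - √(R² + f²)/5 (n(f, R) = 1 - √(f² + R²)/5 = 1 - √(R² + f²)/5)
o(W, Q) = 1 - Q - √(Q² + 4*Q⁴)/5 (o(W, Q) = (1 - √(Q² + (2*Q²)²)/5) - Q = (1 - √(Q² + 4*Q⁴)/5) - Q = 1 - Q - √(Q² + 4*Q⁴)/5)
(16 + o(3, J(5, 6)))² = (16 + (1 - 1*5 - √(5² + 4*5⁴)/5))² = (16 + (1 - 5 - √(25 + 4*625)/5))² = (16 + (1 - 5 - √(25 + 2500)/5))² = (16 + (1 - 5 - √101))² = (16 + (-4 - √101))² = (12 - √101)²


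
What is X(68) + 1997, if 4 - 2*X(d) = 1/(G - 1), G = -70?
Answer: 283859/142 ≈ 1999.0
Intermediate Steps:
X(d) = 285/142 (X(d) = 2 - 1/(2*(-70 - 1)) = 2 - ½/(-71) = 2 - ½*(-1/71) = 2 + 1/142 = 285/142)
X(68) + 1997 = 285/142 + 1997 = 283859/142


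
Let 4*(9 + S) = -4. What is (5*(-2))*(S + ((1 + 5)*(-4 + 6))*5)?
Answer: -500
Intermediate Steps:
S = -10 (S = -9 + (¼)*(-4) = -9 - 1 = -10)
(5*(-2))*(S + ((1 + 5)*(-4 + 6))*5) = (5*(-2))*(-10 + ((1 + 5)*(-4 + 6))*5) = -10*(-10 + (6*2)*5) = -10*(-10 + 12*5) = -10*(-10 + 60) = -10*50 = -500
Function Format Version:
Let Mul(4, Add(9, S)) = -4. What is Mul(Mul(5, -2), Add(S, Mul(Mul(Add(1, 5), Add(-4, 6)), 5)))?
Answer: -500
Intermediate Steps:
S = -10 (S = Add(-9, Mul(Rational(1, 4), -4)) = Add(-9, -1) = -10)
Mul(Mul(5, -2), Add(S, Mul(Mul(Add(1, 5), Add(-4, 6)), 5))) = Mul(Mul(5, -2), Add(-10, Mul(Mul(Add(1, 5), Add(-4, 6)), 5))) = Mul(-10, Add(-10, Mul(Mul(6, 2), 5))) = Mul(-10, Add(-10, Mul(12, 5))) = Mul(-10, Add(-10, 60)) = Mul(-10, 50) = -500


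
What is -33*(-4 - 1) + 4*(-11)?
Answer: 121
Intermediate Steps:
-33*(-4 - 1) + 4*(-11) = -33*(-5) - 44 = -11*(-15) - 44 = 165 - 44 = 121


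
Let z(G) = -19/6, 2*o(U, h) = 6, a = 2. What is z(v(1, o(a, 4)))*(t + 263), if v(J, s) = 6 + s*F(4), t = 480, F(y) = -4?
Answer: -14117/6 ≈ -2352.8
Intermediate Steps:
o(U, h) = 3 (o(U, h) = (½)*6 = 3)
v(J, s) = 6 - 4*s (v(J, s) = 6 + s*(-4) = 6 - 4*s)
z(G) = -19/6 (z(G) = -19*⅙ = -19/6)
z(v(1, o(a, 4)))*(t + 263) = -19*(480 + 263)/6 = -19/6*743 = -14117/6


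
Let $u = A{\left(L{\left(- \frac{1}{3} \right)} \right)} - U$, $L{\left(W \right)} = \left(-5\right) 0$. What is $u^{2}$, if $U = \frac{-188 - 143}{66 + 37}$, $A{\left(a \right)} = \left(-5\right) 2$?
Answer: $\frac{488601}{10609} \approx 46.055$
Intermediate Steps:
$L{\left(W \right)} = 0$
$A{\left(a \right)} = -10$
$U = - \frac{331}{103} \approx -3.2136$
$u = - \frac{699}{103}$ ($u = -10 - - \frac{331}{103} = -10 + \frac{331}{103} = - \frac{699}{103} \approx -6.7864$)
$u^{2} = \left(- \frac{699}{103}\right)^{2} = \frac{488601}{10609}$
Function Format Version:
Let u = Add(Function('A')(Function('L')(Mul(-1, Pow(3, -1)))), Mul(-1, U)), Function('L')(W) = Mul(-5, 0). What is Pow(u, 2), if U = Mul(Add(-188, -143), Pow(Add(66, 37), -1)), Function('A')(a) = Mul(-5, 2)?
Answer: Rational(488601, 10609) ≈ 46.055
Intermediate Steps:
Function('L')(W) = 0
Function('A')(a) = -10
U = Rational(-331, 103) (U = Mul(-331, Pow(103, -1)) = Mul(-331, Rational(1, 103)) = Rational(-331, 103) ≈ -3.2136)
u = Rational(-699, 103) (u = Add(-10, Mul(-1, Rational(-331, 103))) = Add(-10, Rational(331, 103)) = Rational(-699, 103) ≈ -6.7864)
Pow(u, 2) = Pow(Rational(-699, 103), 2) = Rational(488601, 10609)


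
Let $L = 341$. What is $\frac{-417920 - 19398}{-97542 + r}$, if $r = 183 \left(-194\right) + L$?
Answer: $\frac{437318}{132703} \approx 3.2955$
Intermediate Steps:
$r = -35161$ ($r = 183 \left(-194\right) + 341 = -35502 + 341 = -35161$)
$\frac{-417920 - 19398}{-97542 + r} = \frac{-417920 - 19398}{-97542 - 35161} = - \frac{437318}{-132703} = \left(-437318\right) \left(- \frac{1}{132703}\right) = \frac{437318}{132703}$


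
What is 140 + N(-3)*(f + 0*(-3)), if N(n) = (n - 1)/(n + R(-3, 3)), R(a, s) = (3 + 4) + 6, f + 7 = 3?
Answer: 708/5 ≈ 141.60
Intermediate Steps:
f = -4 (f = -7 + 3 = -4)
R(a, s) = 13 (R(a, s) = 7 + 6 = 13)
N(n) = (-1 + n)/(13 + n) (N(n) = (n - 1)/(n + 13) = (-1 + n)/(13 + n))
140 + N(-3)*(f + 0*(-3)) = 140 + ((-1 - 3)/(13 - 3))*(-4 + 0*(-3)) = 140 + (-4/10)*(-4 + 0) = 140 + ((1/10)*(-4))*(-4) = 140 - 2/5*(-4) = 140 + 8/5 = 708/5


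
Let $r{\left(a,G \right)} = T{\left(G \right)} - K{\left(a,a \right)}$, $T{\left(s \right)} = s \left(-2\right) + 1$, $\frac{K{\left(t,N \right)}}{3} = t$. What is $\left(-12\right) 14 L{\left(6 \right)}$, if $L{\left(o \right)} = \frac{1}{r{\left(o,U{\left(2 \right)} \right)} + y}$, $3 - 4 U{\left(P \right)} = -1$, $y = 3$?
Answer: $\frac{21}{2} \approx 10.5$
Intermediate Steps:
$K{\left(t,N \right)} = 3 t$
$U{\left(P \right)} = 1$ ($U{\left(P \right)} = \frac{3}{4} - - \frac{1}{4} = \frac{3}{4} + \frac{1}{4} = 1$)
$T{\left(s \right)} = 1 - 2 s$ ($T{\left(s \right)} = - 2 s + 1 = 1 - 2 s$)
$r{\left(a,G \right)} = 1 - 3 a - 2 G$ ($r{\left(a,G \right)} = \left(1 - 2 G\right) - 3 a = 1 - 3 a - 2 G$)
$L{\left(o \right)} = \frac{1}{2 - 3 o}$ ($L{\left(o \right)} = \frac{1}{\left(1 - 3 o - 2\right) + 3} = \frac{1}{\left(-1 - 3 o\right) + 3} = \frac{1}{2 - 3 o}$)
$\left(-12\right) 14 L{\left(6 \right)} = \left(-12\right) 14 \left(- \frac{1}{-2 + 3 \cdot 6}\right) = - 168 \left(- \frac{1}{-2 + 18}\right) = - 168 \left(- \frac{1}{16}\right) = - 168 \left(\left(-1\right) \frac{1}{16}\right) = \left(-168\right) \left(- \frac{1}{16}\right) = \frac{21}{2}$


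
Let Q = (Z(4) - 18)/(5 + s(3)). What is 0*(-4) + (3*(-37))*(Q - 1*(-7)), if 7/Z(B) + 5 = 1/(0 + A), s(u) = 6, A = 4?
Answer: -121323/209 ≈ -580.49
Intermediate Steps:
Z(B) = -28/19 (Z(B) = 7/(-5 + 1/(0 + 4)) = 7/(-5 + 1/4) = 7/(-5 + ¼) = 7/(-19/4) = 7*(-4/19) = -28/19)
Q = -370/209 (Q = (-28/19 - 18)/(5 + 6) = -370/19/11 = -370/19*1/11 = -370/209 ≈ -1.7703)
0*(-4) + (3*(-37))*(Q - 1*(-7)) = 0*(-4) + (3*(-37))*(-370/209 - 1*(-7)) = 0 - 111*(-370/209 + 7) = 0 - 111*1093/209 = 0 - 121323/209 = -121323/209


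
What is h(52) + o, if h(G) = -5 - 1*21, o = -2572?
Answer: -2598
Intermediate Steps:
h(G) = -26 (h(G) = -5 - 21 = -26)
h(52) + o = -26 - 2572 = -2598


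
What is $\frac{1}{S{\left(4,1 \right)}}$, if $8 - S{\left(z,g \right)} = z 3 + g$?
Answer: $- \frac{1}{5} \approx -0.2$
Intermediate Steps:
$S{\left(z,g \right)} = 8 - g - 3 z$ ($S{\left(z,g \right)} = 8 - \left(z 3 + g\right) = 8 - \left(3 z + g\right) = 8 - \left(g + 3 z\right) = 8 - g - 3 z$)
$\frac{1}{S{\left(4,1 \right)}} = \frac{1}{8 - 1 - 12} = \frac{1}{-5} = - \frac{1}{5}$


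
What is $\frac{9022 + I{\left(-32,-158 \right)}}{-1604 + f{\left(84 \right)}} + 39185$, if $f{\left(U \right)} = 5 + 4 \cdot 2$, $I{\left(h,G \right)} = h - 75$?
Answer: $\frac{62334420}{1591} \approx 39179.0$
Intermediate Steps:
$I{\left(h,G \right)} = -75 + h$
$f{\left(U \right)} = 13$ ($f{\left(U \right)} = 5 + 8 = 13$)
$\frac{9022 + I{\left(-32,-158 \right)}}{-1604 + f{\left(84 \right)}} + 39185 = \frac{9022 - 107}{-1604 + 13} + 39185 = \frac{9022 - 107}{-1591} + 39185 = 8915 \left(- \frac{1}{1591}\right) + 39185 = - \frac{8915}{1591} + 39185 = \frac{62334420}{1591}$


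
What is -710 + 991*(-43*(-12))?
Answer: 510646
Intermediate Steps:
-710 + 991*(-43*(-12)) = -710 + 991*516 = -710 + 511356 = 510646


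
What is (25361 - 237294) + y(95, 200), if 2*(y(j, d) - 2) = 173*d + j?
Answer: -389167/2 ≈ -1.9458e+5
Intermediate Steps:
y(j, d) = 2 + j/2 + 173*d/2 (y(j, d) = 2 + (173*d + j)/2 = 2 + (j + 173*d)/2 = 2 + (j/2 + 173*d/2) = 2 + j/2 + 173*d/2)
(25361 - 237294) + y(95, 200) = (25361 - 237294) + (2 + (½)*95 + (173/2)*200) = -211933 + (2 + 95/2 + 17300) = -211933 + 34699/2 = -389167/2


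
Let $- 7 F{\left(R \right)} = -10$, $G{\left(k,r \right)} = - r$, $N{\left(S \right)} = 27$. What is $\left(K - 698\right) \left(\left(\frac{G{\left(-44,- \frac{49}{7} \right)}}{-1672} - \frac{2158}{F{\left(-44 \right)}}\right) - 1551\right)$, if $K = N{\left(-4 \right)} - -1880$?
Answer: $- \frac{30944368299}{8360} \approx -3.7015 \cdot 10^{6}$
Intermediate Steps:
$F{\left(R \right)} = \frac{10}{7}$ ($F{\left(R \right)} = \left(- \frac{1}{7}\right) \left(-10\right) = \frac{10}{7}$)
$K = 1907$ ($K = 27 - -1880 = 27 + 1880 = 1907$)
$\left(K - 698\right) \left(\left(\frac{G{\left(-44,- \frac{49}{7} \right)}}{-1672} - \frac{2158}{F{\left(-44 \right)}}\right) - 1551\right) = \left(1907 - 698\right) \left(\left(\frac{\left(-1\right) \left(- \frac{49}{7}\right)}{-1672} - \frac{2158}{\frac{10}{7}}\right) - 1551\right) = 1209 \left(\left(- \frac{-49}{7} \left(- \frac{1}{1672}\right) - \frac{7553}{5}\right) - 1551\right) = 1209 \left(\left(\left(-1\right) \left(-7\right) \left(- \frac{1}{1672}\right) - \frac{7553}{5}\right) - 1551\right) = 1209 \left(\left(7 \left(- \frac{1}{1672}\right) - \frac{7553}{5}\right) - 1551\right) = 1209 \left(\left(- \frac{7}{1672} - \frac{7553}{5}\right) - 1551\right) = 1209 \left(- \frac{12628651}{8360} - 1551\right) = 1209 \left(- \frac{25595011}{8360}\right) = - \frac{30944368299}{8360}$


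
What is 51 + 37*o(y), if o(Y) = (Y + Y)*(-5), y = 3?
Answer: -1059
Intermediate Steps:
o(Y) = -10*Y (o(Y) = (2*Y)*(-5) = -10*Y)
51 + 37*o(y) = 51 + 37*(-10*3) = 51 + 37*(-30) = 51 - 1110 = -1059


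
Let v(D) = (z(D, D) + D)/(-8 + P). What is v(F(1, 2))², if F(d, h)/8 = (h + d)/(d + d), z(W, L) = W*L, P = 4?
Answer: 1521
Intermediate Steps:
z(W, L) = L*W
F(d, h) = 4*(d + h)/d (F(d, h) = 8*((h + d)/(d + d)) = 8*((d + h)/((2*d))) = 8*((d + h)*(1/(2*d))) = 8*((d + h)/(2*d)) = 4*(d + h)/d)
v(D) = -D/4 - D²/4 (v(D) = (D*D + D)/(-8 + 4) = (D² + D)/(-4) = (D + D²)*(-¼) = -D/4 - D²/4)
v(F(1, 2))² = ((4 + 4*2/1)*(-1 - (4 + 4*2/1))/4)² = ((4 + 4*2*1)*(-1 - (4 + 4*2*1))/4)² = ((4 + 8)*(-1 - (4 + 8))/4)² = ((¼)*12*(-1 - 1*12))² = ((¼)*12*(-1 - 12))² = ((¼)*12*(-13))² = (-39)² = 1521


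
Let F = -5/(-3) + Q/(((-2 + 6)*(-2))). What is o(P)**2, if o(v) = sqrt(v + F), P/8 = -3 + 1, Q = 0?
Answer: -43/3 ≈ -14.333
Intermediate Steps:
F = 5/3 (F = -5/(-3) + 0/(((-2 + 6)*(-2))) = -5*(-1/3) + 0/((4*(-2))) = 5/3 + 0/(-8) = 5/3 + 0*(-1/8) = 5/3 + 0 = 5/3 ≈ 1.6667)
P = -16 (P = 8*(-3 + 1) = 8*(-2) = -16)
o(v) = sqrt(5/3 + v) (o(v) = sqrt(v + 5/3) = sqrt(5/3 + v))
o(P)**2 = (sqrt(15 + 9*(-16))/3)**2 = (sqrt(15 - 144)/3)**2 = (sqrt(-129)/3)**2 = ((I*sqrt(129))/3)**2 = (I*sqrt(129)/3)**2 = -43/3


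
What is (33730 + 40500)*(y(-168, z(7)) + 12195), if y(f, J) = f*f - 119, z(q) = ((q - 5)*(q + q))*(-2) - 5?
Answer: 2991469000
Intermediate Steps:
z(q) = -5 - 4*q*(-5 + q) (z(q) = ((-5 + q)*(2*q))*(-2) - 5 = (2*q*(-5 + q))*(-2) - 5 = -4*q*(-5 + q) - 5 = -5 - 4*q*(-5 + q))
y(f, J) = -119 + f² (y(f, J) = f² - 119 = -119 + f²)
(33730 + 40500)*(y(-168, z(7)) + 12195) = (33730 + 40500)*((-119 + (-168)²) + 12195) = 74230*((-119 + 28224) + 12195) = 74230*(28105 + 12195) = 74230*40300 = 2991469000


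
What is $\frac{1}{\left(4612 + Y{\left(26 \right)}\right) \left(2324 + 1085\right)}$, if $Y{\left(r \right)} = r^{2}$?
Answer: $\frac{1}{18026792} \approx 5.5473 \cdot 10^{-8}$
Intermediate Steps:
$\frac{1}{\left(4612 + Y{\left(26 \right)}\right) \left(2324 + 1085\right)} = \frac{1}{\left(4612 + 26^{2}\right) \left(2324 + 1085\right)} = \frac{1}{\left(4612 + 676\right) 3409} = \frac{1}{5288 \cdot 3409} = \frac{1}{18026792}$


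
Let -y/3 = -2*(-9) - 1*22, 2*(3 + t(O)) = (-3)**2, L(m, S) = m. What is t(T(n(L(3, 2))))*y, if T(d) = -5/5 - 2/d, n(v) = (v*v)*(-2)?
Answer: 18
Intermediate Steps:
n(v) = -2*v**2 (n(v) = v**2*(-2) = -2*v**2)
T(d) = -1 - 2/d (T(d) = -5*1/5 - 2/d = -1 - 2/d)
t(O) = 3/2 (t(O) = -3 + (1/2)*(-3)**2 = -3 + (1/2)*9 = -3 + 9/2 = 3/2)
y = 12 (y = -3*(-2*(-9) - 1*22) = -3*(18 - 22) = -3*(-4) = 12)
t(T(n(L(3, 2))))*y = (3/2)*12 = 18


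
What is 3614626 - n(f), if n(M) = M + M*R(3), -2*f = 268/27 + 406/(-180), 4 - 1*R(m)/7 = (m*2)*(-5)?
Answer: 1952393009/540 ≈ 3.6155e+6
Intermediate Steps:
R(m) = 28 + 70*m (R(m) = 28 - 7*m*2*(-5) = 28 - 7*2*m*(-5) = 28 - (-70)*m = 28 + 70*m)
f = -2071/540 (f = -(268/27 + 406/(-180))/2 = -(268*(1/27) + 406*(-1/180))/2 = -(268/27 - 203/90)/2 = -½*2071/270 = -2071/540 ≈ -3.8352)
n(M) = 239*M (n(M) = M + M*(28 + 70*3) = M + M*(28 + 210) = M + M*238 = M + 238*M = 239*M)
3614626 - n(f) = 3614626 - 239*(-2071)/540 = 3614626 - 1*(-494969/540) = 3614626 + 494969/540 = 1952393009/540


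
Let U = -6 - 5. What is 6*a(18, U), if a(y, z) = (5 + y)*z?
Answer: -1518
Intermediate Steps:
U = -11
a(y, z) = z*(5 + y)
6*a(18, U) = 6*(-11*(5 + 18)) = 6*(-11*23) = 6*(-253) = -1518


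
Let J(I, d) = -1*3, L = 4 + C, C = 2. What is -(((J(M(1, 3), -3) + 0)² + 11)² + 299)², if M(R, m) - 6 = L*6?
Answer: -488601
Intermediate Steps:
L = 6 (L = 4 + 2 = 6)
M(R, m) = 42 (M(R, m) = 6 + 6*6 = 6 + 36 = 42)
J(I, d) = -3
-(((J(M(1, 3), -3) + 0)² + 11)² + 299)² = -(((-3 + 0)² + 11)² + 299)² = -(((-3)² + 11)² + 299)² = -((9 + 11)² + 299)² = -(20² + 299)² = -(400 + 299)² = -1*699² = -1*488601 = -488601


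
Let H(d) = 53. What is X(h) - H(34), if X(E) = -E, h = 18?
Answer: -71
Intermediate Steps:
X(h) - H(34) = -1*18 - 1*53 = -18 - 53 = -71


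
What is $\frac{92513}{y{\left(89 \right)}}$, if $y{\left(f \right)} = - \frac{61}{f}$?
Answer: $- \frac{8233657}{61} \approx -1.3498 \cdot 10^{5}$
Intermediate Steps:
$\frac{92513}{y{\left(89 \right)}} = \frac{92513}{\left(-61\right) \frac{1}{89}} = \frac{92513}{- \frac{61}{89}} = 92513 \left(- \frac{89}{61}\right) = - \frac{8233657}{61}$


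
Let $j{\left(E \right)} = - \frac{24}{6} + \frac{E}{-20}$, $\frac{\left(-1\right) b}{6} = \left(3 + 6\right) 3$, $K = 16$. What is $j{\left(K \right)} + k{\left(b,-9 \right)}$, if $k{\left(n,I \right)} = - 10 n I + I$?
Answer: $- \frac{72969}{5} \approx -14594.0$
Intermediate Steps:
$b = -162$ ($b = - 6 \left(3 + 6\right) 3 = - 6 \cdot 9 \cdot 3 = \left(-6\right) 27 = -162$)
$j{\left(E \right)} = -4 - \frac{E}{20}$ ($j{\left(E \right)} = \left(-24\right) \frac{1}{6} + E \left(- \frac{1}{20}\right) = -4 - \frac{E}{20}$)
$k{\left(n,I \right)} = I - 10 I n$ ($k{\left(n,I \right)} = - 10 I n + I = I - 10 I n$)
$j{\left(K \right)} + k{\left(b,-9 \right)} = \left(-4 - \frac{4}{5}\right) - 9 \left(1 - -1620\right) = \left(-4 - \frac{4}{5}\right) - 9 \left(1 + 1620\right) = - \frac{24}{5} - 14589 = - \frac{72969}{5}$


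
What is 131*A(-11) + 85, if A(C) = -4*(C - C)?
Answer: 85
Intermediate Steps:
A(C) = 0 (A(C) = -4*0 = 0)
131*A(-11) + 85 = 131*0 + 85 = 0 + 85 = 85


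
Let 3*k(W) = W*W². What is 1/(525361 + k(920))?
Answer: 3/780264083 ≈ 3.8449e-9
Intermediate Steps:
k(W) = W³/3 (k(W) = (W*W²)/3 = W³/3)
1/(525361 + k(920)) = 1/(525361 + (⅓)*920³) = 1/(525361 + (⅓)*778688000) = 1/(525361 + 778688000/3) = 1/(780264083/3) = 3/780264083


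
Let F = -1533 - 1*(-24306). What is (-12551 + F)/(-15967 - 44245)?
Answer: -5111/30106 ≈ -0.16977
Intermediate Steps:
F = 22773 (F = -1533 + 24306 = 22773)
(-12551 + F)/(-15967 - 44245) = (-12551 + 22773)/(-15967 - 44245) = 10222/(-60212) = 10222*(-1/60212) = -5111/30106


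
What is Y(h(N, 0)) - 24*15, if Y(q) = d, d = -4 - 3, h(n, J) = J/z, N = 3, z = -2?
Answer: -367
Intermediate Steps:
h(n, J) = -J/2 (h(n, J) = J/(-2) = J*(-½) = -J/2)
d = -7
Y(q) = -7
Y(h(N, 0)) - 24*15 = -7 - 24*15 = -7 - 360 = -367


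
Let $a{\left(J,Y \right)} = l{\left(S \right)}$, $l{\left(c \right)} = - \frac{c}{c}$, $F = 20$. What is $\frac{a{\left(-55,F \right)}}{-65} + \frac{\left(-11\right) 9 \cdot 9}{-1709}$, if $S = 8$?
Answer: $\frac{59624}{111085} \approx 0.53674$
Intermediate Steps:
$l{\left(c \right)} = -1$ ($l{\left(c \right)} = \left(-1\right) 1 = -1$)
$a{\left(J,Y \right)} = -1$
$\frac{a{\left(-55,F \right)}}{-65} + \frac{\left(-11\right) 9 \cdot 9}{-1709} = - \frac{1}{-65} + \frac{\left(-11\right) 9 \cdot 9}{-1709} = \left(-1\right) \left(- \frac{1}{65}\right) + \left(-99\right) 9 \left(- \frac{1}{1709}\right) = \frac{1}{65} - - \frac{891}{1709} = \frac{1}{65} + \frac{891}{1709} = \frac{59624}{111085}$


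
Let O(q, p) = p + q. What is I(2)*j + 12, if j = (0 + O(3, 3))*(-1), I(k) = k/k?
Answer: 6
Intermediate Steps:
I(k) = 1
j = -6 (j = (0 + (3 + 3))*(-1) = (0 + 6)*(-1) = 6*(-1) = -6)
I(2)*j + 12 = 1*(-6) + 12 = -6 + 12 = 6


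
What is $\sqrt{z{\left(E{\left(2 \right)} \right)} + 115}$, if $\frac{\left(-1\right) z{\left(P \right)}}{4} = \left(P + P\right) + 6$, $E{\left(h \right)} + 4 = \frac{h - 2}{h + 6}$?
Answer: $\sqrt{123} \approx 11.091$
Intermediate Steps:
$E{\left(h \right)} = -4 + \frac{-2 + h}{6 + h}$ ($E{\left(h \right)} = -4 + \frac{h - 2}{h + 6} = -4 + \frac{-2 + h}{6 + h}$)
$z{\left(P \right)} = -24 - 8 P$ ($z{\left(P \right)} = - 4 \left(\left(P + P\right) + 6\right) = - 4 \left(2 P + 6\right) = - 4 \left(6 + 2 P\right) = -24 - 8 P$)
$\sqrt{z{\left(E{\left(2 \right)} \right)} + 115} = \sqrt{\left(-24 - 8 \frac{-26 - 6}{6 + 2}\right) + 115} = \sqrt{\left(-24 - 8 \frac{-26 - 6}{8}\right) + 115} = \sqrt{\left(-24 - 8 \cdot \frac{1}{8} \left(-32\right)\right) + 115} = \sqrt{\left(-24 - -32\right) + 115} = \sqrt{\left(-24 + 32\right) + 115} = \sqrt{8 + 115} = \sqrt{123}$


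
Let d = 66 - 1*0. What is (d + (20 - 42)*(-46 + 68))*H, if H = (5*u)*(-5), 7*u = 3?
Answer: 31350/7 ≈ 4478.6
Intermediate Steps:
u = 3/7 (u = (1/7)*3 = 3/7 ≈ 0.42857)
d = 66 (d = 66 + 0 = 66)
H = -75/7 (H = (5*(3/7))*(-5) = (15/7)*(-5) = -75/7 ≈ -10.714)
(d + (20 - 42)*(-46 + 68))*H = (66 + (20 - 42)*(-46 + 68))*(-75/7) = (66 - 22*22)*(-75/7) = (66 - 484)*(-75/7) = -418*(-75/7) = 31350/7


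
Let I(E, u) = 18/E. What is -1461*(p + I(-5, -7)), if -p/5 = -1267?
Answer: -46250877/5 ≈ -9.2502e+6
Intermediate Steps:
p = 6335 (p = -5*(-1267) = 6335)
-1461*(p + I(-5, -7)) = -1461*(6335 + 18/(-5)) = -1461*(6335 + 18*(-1/5)) = -1461*(6335 - 18/5) = -1461*31657/5 = -46250877/5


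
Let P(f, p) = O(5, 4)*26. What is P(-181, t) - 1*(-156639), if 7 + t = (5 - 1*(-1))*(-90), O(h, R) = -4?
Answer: 156535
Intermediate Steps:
t = -547 (t = -7 + (5 - 1*(-1))*(-90) = -7 + (5 + 1)*(-90) = -7 + 6*(-90) = -7 - 540 = -547)
P(f, p) = -104 (P(f, p) = -4*26 = -104)
P(-181, t) - 1*(-156639) = -104 - 1*(-156639) = -104 + 156639 = 156535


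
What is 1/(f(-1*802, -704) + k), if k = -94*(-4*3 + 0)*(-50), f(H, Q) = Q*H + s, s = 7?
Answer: 1/508215 ≈ 1.9677e-6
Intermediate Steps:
f(H, Q) = 7 + H*Q (f(H, Q) = Q*H + 7 = H*Q + 7 = 7 + H*Q)
k = -56400 (k = -94*(-12 + 0)*(-50) = -94*(-12)*(-50) = 1128*(-50) = -56400)
1/(f(-1*802, -704) + k) = 1/((7 - 1*802*(-704)) - 56400) = 1/((7 - 802*(-704)) - 56400) = 1/((7 + 564608) - 56400) = 1/(564615 - 56400) = 1/508215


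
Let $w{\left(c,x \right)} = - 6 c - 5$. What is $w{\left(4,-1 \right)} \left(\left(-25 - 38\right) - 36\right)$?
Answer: $2871$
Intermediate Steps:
$w{\left(c,x \right)} = -5 - 6 c$
$w{\left(4,-1 \right)} \left(\left(-25 - 38\right) - 36\right) = \left(-5 - 24\right) \left(\left(-25 - 38\right) - 36\right) = \left(-5 - 24\right) \left(-63 - 36\right) = \left(-29\right) \left(-99\right) = 2871$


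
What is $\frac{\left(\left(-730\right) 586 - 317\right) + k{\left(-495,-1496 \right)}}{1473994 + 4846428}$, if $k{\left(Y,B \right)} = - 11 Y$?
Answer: $- \frac{211326}{3160211} \approx -0.066871$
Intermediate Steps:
$\frac{\left(\left(-730\right) 586 - 317\right) + k{\left(-495,-1496 \right)}}{1473994 + 4846428} = \frac{\left(\left(-730\right) 586 - 317\right) - -5445}{1473994 + 4846428} = \frac{\left(-427780 - 317\right) + 5445}{6320422} = \left(-428097 + 5445\right) \frac{1}{6320422} = \left(-422652\right) \frac{1}{6320422} = - \frac{211326}{3160211}$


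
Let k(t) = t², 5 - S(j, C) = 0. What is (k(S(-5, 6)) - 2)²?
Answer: 529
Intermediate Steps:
S(j, C) = 5 (S(j, C) = 5 - 1*0 = 5 + 0 = 5)
(k(S(-5, 6)) - 2)² = (5² - 2)² = (25 - 2)² = 23² = 529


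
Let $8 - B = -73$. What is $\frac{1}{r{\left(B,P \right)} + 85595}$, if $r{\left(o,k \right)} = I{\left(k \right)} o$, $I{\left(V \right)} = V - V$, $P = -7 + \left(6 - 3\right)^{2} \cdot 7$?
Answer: $\frac{1}{85595} \approx 1.1683 \cdot 10^{-5}$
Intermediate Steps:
$B = 81$ ($B = 8 - -73 = 8 + 73 = 81$)
$P = 56$ ($P = -7 + 3^{2} \cdot 7 = -7 + 9 \cdot 7 = -7 + 63 = 56$)
$I{\left(V \right)} = 0$
$r{\left(o,k \right)} = 0$ ($r{\left(o,k \right)} = 0 o = 0$)
$\frac{1}{r{\left(B,P \right)} + 85595} = \frac{1}{0 + 85595} = \frac{1}{85595}$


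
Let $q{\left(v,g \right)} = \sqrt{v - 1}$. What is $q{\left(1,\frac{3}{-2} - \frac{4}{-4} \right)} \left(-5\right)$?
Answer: $0$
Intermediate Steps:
$q{\left(v,g \right)} = \sqrt{-1 + v}$
$q{\left(1,\frac{3}{-2} - \frac{4}{-4} \right)} \left(-5\right) = \sqrt{-1 + 1} \left(-5\right) = \sqrt{0} \left(-5\right) = 0 \left(-5\right) = 0$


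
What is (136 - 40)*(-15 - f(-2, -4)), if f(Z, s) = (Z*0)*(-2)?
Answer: -1440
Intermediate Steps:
f(Z, s) = 0 (f(Z, s) = 0*(-2) = 0)
(136 - 40)*(-15 - f(-2, -4)) = (136 - 40)*(-15 - 1*0) = 96*(-15 + 0) = 96*(-15) = -1440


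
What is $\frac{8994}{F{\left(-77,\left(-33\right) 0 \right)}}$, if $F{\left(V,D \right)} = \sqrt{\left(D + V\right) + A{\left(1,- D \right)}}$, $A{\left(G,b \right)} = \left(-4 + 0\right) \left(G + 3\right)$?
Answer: $- \frac{2998 i \sqrt{93}}{31} \approx - 932.63 i$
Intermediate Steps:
$A{\left(G,b \right)} = -12 - 4 G$ ($A{\left(G,b \right)} = - 4 \left(3 + G\right) = -12 - 4 G$)
$F{\left(V,D \right)} = \sqrt{-16 + D + V}$ ($F{\left(V,D \right)} = \sqrt{\left(D + V\right) - 16} = \sqrt{-16 + D + V}$)
$\frac{8994}{F{\left(-77,\left(-33\right) 0 \right)}} = \frac{8994}{\sqrt{-16 - 0 - 77}} = \frac{8994}{\sqrt{-16 + 0 - 77}} = \frac{8994}{\sqrt{-93}} = \frac{8994}{i \sqrt{93}} = 8994 \left(- \frac{i \sqrt{93}}{93}\right) = - \frac{2998 i \sqrt{93}}{31}$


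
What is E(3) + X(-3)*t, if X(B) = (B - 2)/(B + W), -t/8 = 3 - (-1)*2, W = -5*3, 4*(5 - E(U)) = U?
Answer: -247/36 ≈ -6.8611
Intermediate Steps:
E(U) = 5 - U/4
W = -15
t = -40 (t = -8*(3 - (-1)*2) = -8*(3 - 1*(-2)) = -8*(3 + 2) = -8*5 = -40)
X(B) = (-2 + B)/(-15 + B) (X(B) = (B - 2)/(B - 15) = (-2 + B)/(-15 + B))
E(3) + X(-3)*t = (5 - 1/4*3) + ((-2 - 3)/(-15 - 3))*(-40) = (5 - 3/4) + (-5/(-18))*(-40) = 17/4 - 1/18*(-5)*(-40) = 17/4 + (5/18)*(-40) = 17/4 - 100/9 = -247/36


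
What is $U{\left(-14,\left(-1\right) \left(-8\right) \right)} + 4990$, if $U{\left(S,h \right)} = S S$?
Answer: $5186$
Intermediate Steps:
$U{\left(S,h \right)} = S^{2}$
$U{\left(-14,\left(-1\right) \left(-8\right) \right)} + 4990 = \left(-14\right)^{2} + 4990 = 196 + 4990 = 5186$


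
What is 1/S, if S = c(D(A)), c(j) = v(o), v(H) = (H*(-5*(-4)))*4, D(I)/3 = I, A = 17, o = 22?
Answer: 1/1760 ≈ 0.00056818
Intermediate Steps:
D(I) = 3*I
v(H) = 80*H (v(H) = (H*20)*4 = (20*H)*4 = 80*H)
c(j) = 1760 (c(j) = 80*22 = 1760)
S = 1760
1/S = 1/1760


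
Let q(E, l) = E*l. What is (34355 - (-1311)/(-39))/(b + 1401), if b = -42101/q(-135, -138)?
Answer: 8312296140/338760877 ≈ 24.537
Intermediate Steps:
b = -42101/18630 (b = -42101/((-135*(-138))) = -42101/18630 ≈ -2.2598)
(34355 - (-1311)/(-39))/(b + 1401) = (34355 - (-1311)/(-39))/(-42101/18630 + 1401) = (34355 - (-1311)*(-1)/39)/(26058529/18630) = (34355 - 69*19/39)*(18630/26058529) = (34355 - 437/13)*(18630/26058529) = (446178/13)*(18630/26058529) = 8312296140/338760877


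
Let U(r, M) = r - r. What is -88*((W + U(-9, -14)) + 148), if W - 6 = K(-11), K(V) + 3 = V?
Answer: -12320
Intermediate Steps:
U(r, M) = 0
K(V) = -3 + V
W = -8 (W = 6 + (-3 - 11) = 6 - 14 = -8)
-88*((W + U(-9, -14)) + 148) = -88*((-8 + 0) + 148) = -88*(-8 + 148) = -88*140 = -12320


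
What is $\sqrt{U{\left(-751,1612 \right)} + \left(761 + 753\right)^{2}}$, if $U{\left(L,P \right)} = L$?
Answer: $3 \sqrt{254605} \approx 1513.8$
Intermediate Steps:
$\sqrt{U{\left(-751,1612 \right)} + \left(761 + 753\right)^{2}} = \sqrt{-751 + \left(761 + 753\right)^{2}} = \sqrt{-751 + 1514^{2}} = \sqrt{-751 + 2292196} = \sqrt{2291445} = 3 \sqrt{254605}$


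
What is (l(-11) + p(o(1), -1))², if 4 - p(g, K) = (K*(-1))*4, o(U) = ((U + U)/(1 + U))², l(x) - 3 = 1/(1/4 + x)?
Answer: 15625/1849 ≈ 8.4505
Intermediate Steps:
l(x) = 3 + 1/(¼ + x) (l(x) = 3 + 1/(1/4 + x) = 3 + 1/(¼ + x))
o(U) = 4*U²/(1 + U)² (o(U) = ((2*U)/(1 + U))² = (2*U/(1 + U))² = 4*U²/(1 + U)²)
p(g, K) = 4 + 4*K (p(g, K) = 4 - K*(-1)*4 = 4 - (-K)*4 = 4 - (-4)*K = 4 + 4*K)
(l(-11) + p(o(1), -1))² = ((7 + 12*(-11))/(1 + 4*(-11)) + (4 + 4*(-1)))² = ((7 - 132)/(1 - 44) + (4 - 4))² = (-125/(-43) + 0)² = (-1/43*(-125) + 0)² = (125/43 + 0)² = (125/43)² = 15625/1849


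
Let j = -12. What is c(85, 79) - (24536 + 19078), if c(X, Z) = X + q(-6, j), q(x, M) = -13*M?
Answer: -43373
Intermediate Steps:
c(X, Z) = 156 + X (c(X, Z) = X - 13*(-12) = X + 156 = 156 + X)
c(85, 79) - (24536 + 19078) = (156 + 85) - (24536 + 19078) = 241 - 1*43614 = 241 - 43614 = -43373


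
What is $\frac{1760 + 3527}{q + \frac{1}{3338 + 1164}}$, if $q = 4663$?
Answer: $\frac{23802074}{20992827} \approx 1.1338$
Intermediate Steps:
$\frac{1760 + 3527}{q + \frac{1}{3338 + 1164}} = \frac{1760 + 3527}{4663 + \frac{1}{3338 + 1164}} = \frac{5287}{4663 + \frac{1}{4502}} = \frac{5287}{\frac{20992827}{4502}} = 5287 \cdot \frac{4502}{20992827} = \frac{23802074}{20992827}$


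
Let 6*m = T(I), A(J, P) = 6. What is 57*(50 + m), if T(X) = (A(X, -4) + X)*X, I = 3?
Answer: 6213/2 ≈ 3106.5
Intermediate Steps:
T(X) = X*(6 + X) (T(X) = (6 + X)*X = X*(6 + X))
m = 9/2 (m = (3*(6 + 3))/6 = (3*9)/6 = (1/6)*27 = 9/2 ≈ 4.5000)
57*(50 + m) = 57*(50 + 9/2) = 57*(109/2) = 6213/2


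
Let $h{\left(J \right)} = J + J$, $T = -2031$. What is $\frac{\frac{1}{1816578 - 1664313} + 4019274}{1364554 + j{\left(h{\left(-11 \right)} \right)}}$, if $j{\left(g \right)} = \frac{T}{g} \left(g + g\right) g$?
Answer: $\frac{611994755611}{221380824270} \approx 2.7644$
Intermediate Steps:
$h{\left(J \right)} = 2 J$
$j{\left(g \right)} = - 4062 g$ ($j{\left(g \right)} = - \frac{2031}{g} \left(g + g\right) g = - \frac{2031}{g} 2 g g = - 4062 g$)
$\frac{\frac{1}{1816578 - 1664313} + 4019274}{1364554 + j{\left(h{\left(-11 \right)} \right)}} = \frac{\frac{1}{1816578 - 1664313} + 4019274}{1364554 - 4062 \cdot 2 \left(-11\right)} = \frac{\frac{1}{152265} + 4019274}{1364554 - -89364} = \frac{\frac{1}{152265} + 4019274}{1364554 + 89364} = \frac{611994755611}{152265 \cdot 1453918} = \frac{611994755611}{152265} \cdot \frac{1}{1453918} = \frac{611994755611}{221380824270}$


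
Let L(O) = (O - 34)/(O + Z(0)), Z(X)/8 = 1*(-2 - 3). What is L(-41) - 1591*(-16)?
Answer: 687337/27 ≈ 25457.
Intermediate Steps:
Z(X) = -40 (Z(X) = 8*(1*(-2 - 3)) = 8*(1*(-5)) = 8*(-5) = -40)
L(O) = (-34 + O)/(-40 + O) (L(O) = (O - 34)/(O - 40) = (-34 + O)/(-40 + O))
L(-41) - 1591*(-16) = (-34 - 41)/(-40 - 41) - 1591*(-16) = -75/(-81) - 1*(-25456) = -1/81*(-75) + 25456 = 25/27 + 25456 = 687337/27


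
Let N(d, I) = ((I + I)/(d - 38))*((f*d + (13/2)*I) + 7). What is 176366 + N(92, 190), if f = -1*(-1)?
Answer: 5015342/27 ≈ 1.8575e+5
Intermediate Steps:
f = 1
N(d, I) = 2*I*(7 + d + 13*I/2)/(-38 + d) (N(d, I) = ((I + I)/(d - 38))*((1*d + (13/2)*I) + 7) = ((2*I)/(-38 + d))*((d + (13*(1/2))*I) + 7) = (2*I/(-38 + d))*((d + 13*I/2) + 7) = (2*I/(-38 + d))*(7 + d + 13*I/2) = 2*I*(7 + d + 13*I/2)/(-38 + d))
176366 + N(92, 190) = 176366 + 190*(14 + 2*92 + 13*190)/(-38 + 92) = 176366 + 190*(14 + 184 + 2470)/54 = 176366 + 190*(1/54)*2668 = 176366 + 253460/27 = 5015342/27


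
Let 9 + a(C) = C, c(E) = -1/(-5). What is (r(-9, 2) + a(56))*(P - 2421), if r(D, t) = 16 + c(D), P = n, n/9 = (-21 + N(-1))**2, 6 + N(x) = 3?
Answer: 873108/5 ≈ 1.7462e+5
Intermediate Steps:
c(E) = 1/5 (c(E) = -1*(-1/5) = 1/5)
N(x) = -3 (N(x) = -6 + 3 = -3)
n = 5184 (n = 9*(-21 - 3)**2 = 9*(-24)**2 = 9*576 = 5184)
P = 5184
a(C) = -9 + C
r(D, t) = 81/5 (r(D, t) = 16 + 1/5 = 81/5)
(r(-9, 2) + a(56))*(P - 2421) = (81/5 + (-9 + 56))*(5184 - 2421) = (81/5 + 47)*2763 = (316/5)*2763 = 873108/5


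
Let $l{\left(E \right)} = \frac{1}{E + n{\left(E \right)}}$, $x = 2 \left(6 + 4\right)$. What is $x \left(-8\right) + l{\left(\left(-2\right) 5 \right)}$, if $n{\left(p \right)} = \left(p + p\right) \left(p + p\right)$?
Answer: $- \frac{62399}{390} \approx -160.0$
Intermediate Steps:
$x = 20$ ($x = 2 \cdot 10 = 20$)
$n{\left(p \right)} = 4 p^{2}$ ($n{\left(p \right)} = 2 p 2 p = 4 p^{2}$)
$l{\left(E \right)} = \frac{1}{E + 4 E^{2}}$
$x \left(-8\right) + l{\left(\left(-2\right) 5 \right)} = 20 \left(-8\right) + \frac{1}{\left(-2\right) 5 \left(1 + 4 \left(\left(-2\right) 5\right)\right)} = -160 + \frac{1}{\left(-10\right) \left(1 + 4 \left(-10\right)\right)} = -160 - \frac{1}{10 \left(1 - 40\right)} = -160 - \frac{1}{10 \left(-39\right)} = -160 - - \frac{1}{390} = -160 + \frac{1}{390} = - \frac{62399}{390}$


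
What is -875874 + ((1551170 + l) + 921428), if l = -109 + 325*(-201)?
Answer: 1531290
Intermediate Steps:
l = -65434 (l = -109 - 65325 = -65434)
-875874 + ((1551170 + l) + 921428) = -875874 + ((1551170 - 65434) + 921428) = -875874 + (1485736 + 921428) = -875874 + 2407164 = 1531290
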